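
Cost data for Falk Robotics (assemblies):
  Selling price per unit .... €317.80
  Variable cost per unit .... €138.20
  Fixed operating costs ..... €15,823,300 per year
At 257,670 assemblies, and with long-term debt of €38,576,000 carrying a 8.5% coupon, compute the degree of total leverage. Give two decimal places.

1.70

Contribution at this volume is 257,670 × €179.60 = €46,277,532.00.
Subtracting fixed costs: EBIT = €46,277,532.00 − €15,823,300 = €30,454,232.00. Interest = €3,278,960.00, so EBIT − I = €27,175,272.00.
Degree of total leverage = total CM / (EBIT − interest) = €46,277,532.00 / €27,175,272.00 = 1.7029.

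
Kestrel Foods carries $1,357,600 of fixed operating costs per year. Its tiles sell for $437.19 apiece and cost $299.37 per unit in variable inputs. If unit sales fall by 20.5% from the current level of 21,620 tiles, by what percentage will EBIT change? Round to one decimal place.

Contribution at this volume is 21,620 × $137.82 = $2,979,668.40.
Subtracting fixed costs: EBIT = $2,979,668.40 − $1,357,600 = $1,622,068.40.
Degree of operating leverage = $2,979,668.40 / $1,622,068.40 = 1.8370.
So EBIT moves 1.8370 × (-20.5%) = -37.7%.

-37.7%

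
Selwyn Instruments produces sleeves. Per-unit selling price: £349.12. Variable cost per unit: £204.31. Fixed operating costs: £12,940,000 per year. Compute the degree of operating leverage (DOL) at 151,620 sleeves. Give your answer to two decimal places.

Total contribution margin = 151,620 × £144.81 = £21,956,092.20.
EBIT = £21,956,092.20 − £12,940,000 = £9,016,092.20.
Degree of operating leverage = £21,956,092.20 / £9,016,092.20 = 2.4352.

2.44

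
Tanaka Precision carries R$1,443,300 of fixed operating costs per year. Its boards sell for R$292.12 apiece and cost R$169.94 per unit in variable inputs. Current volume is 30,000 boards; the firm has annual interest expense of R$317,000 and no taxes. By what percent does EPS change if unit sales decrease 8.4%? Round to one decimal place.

-16.2%

At 30,000 units, contribution = 30,000 × R$122.18 = R$3,665,400.00.
Operating income = contribution − fixed costs = R$3,665,400.00 − R$1,443,300 = R$2,222,100.00.
After interest of R$317,000.00, pre-tax earnings = R$1,905,100.00.
Degree of combined leverage = contribution ÷ (EBIT − I) = R$3,665,400.00 ÷ R$1,905,100.00 = 1.9240.
%ΔEPS = DCL × %ΔSales = 1.9240 × -8.4% = -16.2%.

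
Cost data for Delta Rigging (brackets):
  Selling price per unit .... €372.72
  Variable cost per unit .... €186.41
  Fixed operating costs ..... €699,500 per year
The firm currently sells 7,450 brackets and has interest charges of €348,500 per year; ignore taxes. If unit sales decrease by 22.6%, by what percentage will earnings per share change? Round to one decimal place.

-92.3%

Total contribution margin = 7,450 × €186.31 = €1,388,009.50.
Subtracting fixed costs: EBIT = €1,388,009.50 − €699,500 = €688,509.50.
After interest of €348,500.00, pre-tax earnings = €340,009.50.
Degree of combined leverage = contribution ÷ (EBIT − I) = €1,388,009.50 ÷ €340,009.50 = 4.0823.
%ΔEPS = DCL × %ΔSales = 4.0823 × -22.6% = -92.3%.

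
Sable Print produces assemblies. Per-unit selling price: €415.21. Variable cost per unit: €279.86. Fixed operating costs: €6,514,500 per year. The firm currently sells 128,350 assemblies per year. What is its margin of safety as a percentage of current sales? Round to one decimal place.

62.5%

Each unit contributes €415.21 − €279.86 = €135.35. Break-even units = €6,514,500 ÷ €135.35 = 48,130.77; break-even revenue = 48,130.77 × €415.21 = €19,984,377.87.
Actual sales revenue = 128,350 × €415.21 = €53,292,203.50.
Margin of safety = (€53,292,203.50 − €19,984,377.87) ÷ €53,292,203.50 = 62.5%.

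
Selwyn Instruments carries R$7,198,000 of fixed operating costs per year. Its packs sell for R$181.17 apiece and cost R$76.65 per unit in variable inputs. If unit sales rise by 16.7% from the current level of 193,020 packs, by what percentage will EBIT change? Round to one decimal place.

+26.0%

Contribution at this volume is 193,020 × R$104.52 = R$20,174,450.40.
Operating income = contribution − fixed costs = R$20,174,450.40 − R$7,198,000 = R$12,976,450.40.
DOL = contribution ÷ EBIT = R$20,174,450.40 ÷ R$12,976,450.40 = 1.5547.
So EBIT moves 1.5547 × (+16.7%) = +26.0%.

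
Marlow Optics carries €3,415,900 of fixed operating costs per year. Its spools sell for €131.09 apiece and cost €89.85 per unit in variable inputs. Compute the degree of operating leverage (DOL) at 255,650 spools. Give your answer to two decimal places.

1.48

Total contribution margin = 255,650 × €41.24 = €10,543,006.00.
EBIT = €10,543,006.00 − €3,415,900 = €7,127,106.00.
Degree of operating leverage = €10,543,006.00 / €7,127,106.00 = 1.4793.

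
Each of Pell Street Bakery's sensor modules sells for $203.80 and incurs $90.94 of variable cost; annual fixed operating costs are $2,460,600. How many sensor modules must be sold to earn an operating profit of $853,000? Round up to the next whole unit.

Each unit contributes $203.80 − $90.94 = $112.86.
Need Q such that Q × $112.86 − $2,460,600 = $853,000, i.e. Q = $3,313,600 / $112.86 = 29,360.27 → 29,361.

29,361 sensor modules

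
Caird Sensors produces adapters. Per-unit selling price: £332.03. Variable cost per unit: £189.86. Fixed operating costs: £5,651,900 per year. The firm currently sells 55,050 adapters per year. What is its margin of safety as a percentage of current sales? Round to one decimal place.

Contribution margin per unit = £332.03 − £189.86 = £142.17. Break-even units = £5,651,900 ÷ £142.17 = 39,754.52; break-even revenue = 39,754.52 × £332.03 = £13,199,693.02.
Actual sales revenue = 55,050 × £332.03 = £18,278,251.50.
Margin of safety = (£18,278,251.50 − £13,199,693.02) ÷ £18,278,251.50 = 27.8%.

27.8%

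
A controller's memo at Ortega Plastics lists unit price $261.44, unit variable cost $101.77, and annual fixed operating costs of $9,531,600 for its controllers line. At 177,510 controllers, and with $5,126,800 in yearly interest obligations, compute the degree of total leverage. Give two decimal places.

Contribution at this volume is 177,510 × $159.67 = $28,343,021.70.
Subtracting fixed costs: EBIT = $28,343,021.70 − $9,531,600 = $18,811,421.70. Interest = $5,126,800.00.
DOL = $28,343,021.70 ÷ $18,811,421.70 = 1.5067; DFL = $18,811,421.70 ÷ $13,684,621.70 = 1.3746.
DCL = DOL × DFL = 1.5067 × 1.3746 = 2.0711.

2.07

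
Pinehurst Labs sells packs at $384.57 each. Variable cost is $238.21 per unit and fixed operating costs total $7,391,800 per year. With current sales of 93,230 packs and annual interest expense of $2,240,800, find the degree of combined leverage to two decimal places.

Total contribution margin = 93,230 × $146.36 = $13,645,142.80.
EBIT = $13,645,142.80 − $7,391,800 = $6,253,342.80. Interest = $2,240,800.00, so EBIT − I = $4,012,542.80.
Degree of total leverage = total CM / (EBIT − interest) = $13,645,142.80 / $4,012,542.80 = 3.4006.

3.40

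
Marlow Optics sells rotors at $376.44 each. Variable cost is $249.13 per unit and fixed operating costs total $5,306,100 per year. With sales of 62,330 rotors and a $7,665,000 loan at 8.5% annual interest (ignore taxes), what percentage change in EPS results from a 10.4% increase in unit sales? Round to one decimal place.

+41.7%

Contribution at this volume is 62,330 × $127.31 = $7,935,232.30.
Subtracting fixed costs: EBIT = $7,935,232.30 − $5,306,100 = $2,629,132.30.
After interest of $651,525.00, pre-tax earnings = $1,977,607.30.
Degree of combined leverage = contribution ÷ (EBIT − I) = $7,935,232.30 ÷ $1,977,607.30 = 4.0125.
%ΔEPS = DCL × %ΔSales = 4.0125 × +10.4% = +41.7%.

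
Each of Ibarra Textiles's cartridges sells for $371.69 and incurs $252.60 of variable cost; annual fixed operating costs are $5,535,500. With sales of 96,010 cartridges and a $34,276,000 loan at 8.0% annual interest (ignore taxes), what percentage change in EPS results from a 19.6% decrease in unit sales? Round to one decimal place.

At 96,010 units, contribution = 96,010 × $119.09 = $11,433,830.90.
Subtracting fixed costs: EBIT = $11,433,830.90 − $5,535,500 = $5,898,330.90.
Interest = $2,742,080.00, so EBIT − I = $3,156,250.90.
Degree of combined leverage = contribution ÷ (EBIT − I) = $11,433,830.90 ÷ $3,156,250.90 = 3.6226.
EPS therefore changes by 3.6226 × (-19.6%) = -71.0%.

-71.0%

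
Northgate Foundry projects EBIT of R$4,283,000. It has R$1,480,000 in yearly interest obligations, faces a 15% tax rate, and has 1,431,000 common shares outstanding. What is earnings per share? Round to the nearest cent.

Pre-tax income = R$4,283,000 − R$1,480,000.00 = R$2,803,000.00.
Net income = R$2,803,000.00 × (1 − 0.15) = R$2,382,550.00.
Per share: R$2,382,550.00 / 1,431,000 shares = R$1.66.

R$1.66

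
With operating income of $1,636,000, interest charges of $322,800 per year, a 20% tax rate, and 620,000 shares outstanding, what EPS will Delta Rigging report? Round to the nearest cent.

$1.69

Interest = $322,800.00, so EBT = $1,636,000 − $322,800.00 = $1,313,200.00.
Net income = $1,313,200.00 × (1 − 0.20) = $1,050,560.00.
EPS = $1,050,560.00 ÷ 620,000 = $1.69.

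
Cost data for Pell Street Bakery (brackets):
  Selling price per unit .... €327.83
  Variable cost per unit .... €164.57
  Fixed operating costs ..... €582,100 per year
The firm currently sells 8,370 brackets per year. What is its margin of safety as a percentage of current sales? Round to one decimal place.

57.4%

Unit CM = price − variable cost = €327.83 − €164.57 = €163.26. Break-even units = €582,100 ÷ €163.26 = 3,565.48; break-even revenue = 3,565.48 × €327.83 = €1,168,870.78.
Current sales = 8,370 × €327.83 = €2,743,937.10.
Margin of safety = (€2,743,937.10 − €1,168,870.78) ÷ €2,743,937.10 = 57.4%.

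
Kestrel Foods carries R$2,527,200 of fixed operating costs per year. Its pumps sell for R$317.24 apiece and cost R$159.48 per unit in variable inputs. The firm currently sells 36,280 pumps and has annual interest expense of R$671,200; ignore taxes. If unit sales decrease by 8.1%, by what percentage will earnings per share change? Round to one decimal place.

Total contribution margin = 36,280 × R$157.76 = R$5,723,532.80.
EBIT = R$5,723,532.80 − R$2,527,200 = R$3,196,332.80.
Interest = R$671,200.00, so EBIT − I = R$2,525,132.80.
DCL = total CM / (EBIT − I) = R$5,723,532.80 / R$2,525,132.80 = 2.2666.
%ΔEPS = DCL × %ΔSales = 2.2666 × -8.1% = -18.4%.

-18.4%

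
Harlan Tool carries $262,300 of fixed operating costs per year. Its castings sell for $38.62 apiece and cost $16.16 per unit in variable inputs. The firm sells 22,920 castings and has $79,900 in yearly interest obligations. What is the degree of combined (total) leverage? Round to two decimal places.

2.98

Total contribution margin = 22,920 × $22.46 = $514,783.20.
Operating income = contribution − fixed costs = $514,783.20 − $262,300 = $252,483.20. Interest = $79,900.00, so EBIT − I = $172,583.20.
DCL = contribution ÷ (EBIT − I) = $514,783.20 ÷ $172,583.20 = 2.9828.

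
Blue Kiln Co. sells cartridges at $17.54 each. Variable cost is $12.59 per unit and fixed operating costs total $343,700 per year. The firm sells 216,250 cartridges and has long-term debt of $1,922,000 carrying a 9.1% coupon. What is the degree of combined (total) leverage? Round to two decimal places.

Contribution at this volume is 216,250 × $4.95 = $1,070,437.50.
Subtracting fixed costs: EBIT = $1,070,437.50 − $343,700 = $726,737.50. Interest = $174,902.00.
DOL = $1,070,437.50 ÷ $726,737.50 = 1.4729; DFL = $726,737.50 ÷ $551,835.50 = 1.3169.
Combined leverage = 1.4729 × 1.3169 = 1.9397.

1.94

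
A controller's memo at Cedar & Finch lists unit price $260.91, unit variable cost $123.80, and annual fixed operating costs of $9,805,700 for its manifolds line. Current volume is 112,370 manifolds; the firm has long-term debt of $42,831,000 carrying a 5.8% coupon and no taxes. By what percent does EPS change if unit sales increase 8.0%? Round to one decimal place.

Total contribution margin = 112,370 × $137.11 = $15,407,050.70.
Operating income = contribution − fixed costs = $15,407,050.70 − $9,805,700 = $5,601,350.70.
After interest of $2,484,198.00, pre-tax earnings = $3,117,152.70.
Degree of combined leverage = contribution ÷ (EBIT − I) = $15,407,050.70 ÷ $3,117,152.70 = 4.9427.
%ΔEPS = DCL × %ΔSales = 4.9427 × +8.0% = +39.5%.

+39.5%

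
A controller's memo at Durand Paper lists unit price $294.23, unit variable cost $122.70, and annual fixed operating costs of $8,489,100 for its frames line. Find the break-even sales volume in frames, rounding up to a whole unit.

Each unit contributes $294.23 − $122.70 = $171.53.
Units to break even: $8,489,100 ÷ $171.53 = 49,490.47, rounded up to 49,491.

49,491 frames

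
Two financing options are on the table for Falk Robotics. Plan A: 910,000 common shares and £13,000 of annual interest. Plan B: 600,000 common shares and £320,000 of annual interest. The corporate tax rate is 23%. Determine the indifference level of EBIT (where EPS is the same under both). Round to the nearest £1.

At indifference, (EBIT − 13,000)(1 − t)/910,000 = (EBIT − 320,000)(1 − t)/600,000.
Cancelling (1 − t) and cross-multiplying: 600,000·(EBIT − 13,000) = 910,000·(EBIT − 320,000).
Solving, EBIT = (320,000·910,000 − 13,000·600,000) / (910,000 − 600,000) = 283,400,000,000 / 310,000 = 914,193.55.

£914,194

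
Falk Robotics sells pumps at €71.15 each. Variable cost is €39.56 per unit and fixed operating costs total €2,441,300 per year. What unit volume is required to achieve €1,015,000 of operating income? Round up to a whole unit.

109,412 pumps

Each unit contributes €71.15 − €39.56 = €31.59.
Required volume = (fixed costs + target profit) ÷ CM = (€2,441,300 + €1,015,000) ÷ €31.59 = 109,411.21, so 109,412 pumps.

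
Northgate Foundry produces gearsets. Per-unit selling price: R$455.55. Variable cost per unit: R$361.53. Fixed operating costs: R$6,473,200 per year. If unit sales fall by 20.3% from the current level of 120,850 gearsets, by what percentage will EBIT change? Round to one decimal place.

-47.2%

At 120,850 units, contribution = 120,850 × R$94.02 = R$11,362,317.00.
Subtracting fixed costs: EBIT = R$11,362,317.00 − R$6,473,200 = R$4,889,117.00.
Degree of operating leverage = R$11,362,317.00 / R$4,889,117.00 = 2.3240.
%ΔEBIT = DOL × %ΔSales = 2.3240 × -20.3% = -47.2%.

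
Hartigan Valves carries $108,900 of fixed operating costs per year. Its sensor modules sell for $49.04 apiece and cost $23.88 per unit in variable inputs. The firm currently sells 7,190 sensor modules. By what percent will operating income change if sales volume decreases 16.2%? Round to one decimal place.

Contribution at this volume is 7,190 × $25.16 = $180,900.40.
Subtracting fixed costs: EBIT = $180,900.40 − $108,900 = $72,000.40.
Degree of operating leverage = $180,900.40 / $72,000.40 = 2.5125.
%ΔEBIT = DOL × %ΔSales = 2.5125 × -16.2% = -40.7%.

-40.7%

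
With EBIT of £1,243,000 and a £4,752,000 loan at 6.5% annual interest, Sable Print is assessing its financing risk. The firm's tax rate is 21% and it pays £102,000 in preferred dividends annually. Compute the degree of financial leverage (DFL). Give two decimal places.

Annual interest charges come to £308,880.00.
Pre-tax preferred-dividend burden = £102,000 ÷ (1 − 0.21) = £129,113.92.
DFL = EBIT ÷ [EBIT − I − D_p/(1−t)] = £1,243,000 ÷ [£1,243,000 − £308,880.00 − £129,113.92] = £1,243,000 ÷ £805,006.08 = 1.5441.

1.54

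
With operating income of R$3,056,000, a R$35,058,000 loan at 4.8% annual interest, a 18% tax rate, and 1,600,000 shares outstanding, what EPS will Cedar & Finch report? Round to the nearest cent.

Pre-tax income = R$3,056,000 − R$1,682,784.00 = R$1,373,216.00.
After tax at 18%: net income = R$1,373,216.00 × 0.82 = R$1,126,037.12.
EPS = R$1,126,037.12 ÷ 1,600,000 = R$0.70.

R$0.70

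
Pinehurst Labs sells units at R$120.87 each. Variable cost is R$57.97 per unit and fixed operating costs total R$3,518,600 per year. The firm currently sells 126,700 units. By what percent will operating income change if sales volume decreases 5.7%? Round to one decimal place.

At 126,700 units, contribution = 126,700 × R$62.90 = R$7,969,430.00.
Operating income = contribution − fixed costs = R$7,969,430.00 − R$3,518,600 = R$4,450,830.00.
Degree of operating leverage = R$7,969,430.00 / R$4,450,830.00 = 1.7905.
Operating income changes by 1.7905 × -5.7% = -10.2%.

-10.2%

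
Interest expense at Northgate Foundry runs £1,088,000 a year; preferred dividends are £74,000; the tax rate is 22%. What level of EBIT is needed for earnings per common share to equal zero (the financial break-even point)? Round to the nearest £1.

£1,182,872

Preferred dividends are paid after tax, so their pre-tax equivalent is £74,000 ÷ (1 − 0.22) = £94,871.79.
Financial break-even EBIT = interest + D_p ÷ (1 − t) = £1,088,000 + £94,871.79 = £1,182,871.79.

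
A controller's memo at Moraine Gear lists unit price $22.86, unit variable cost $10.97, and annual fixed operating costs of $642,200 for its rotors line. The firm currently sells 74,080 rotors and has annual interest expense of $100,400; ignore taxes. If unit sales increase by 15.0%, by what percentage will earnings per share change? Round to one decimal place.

+95.6%

Contribution at this volume is 74,080 × $11.89 = $880,811.20.
EBIT = $880,811.20 − $642,200 = $238,611.20.
After interest of $100,400.00, pre-tax earnings = $138,211.20.
DCL = total CM / (EBIT − I) = $880,811.20 / $138,211.20 = 6.3729.
EPS therefore changes by 6.3729 × (+15.0%) = +95.6%.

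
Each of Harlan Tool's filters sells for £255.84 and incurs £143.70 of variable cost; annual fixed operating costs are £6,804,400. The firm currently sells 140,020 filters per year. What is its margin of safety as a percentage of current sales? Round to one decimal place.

56.7%

Each unit contributes £255.84 − £143.70 = £112.14. Break-even units = £6,804,400 ÷ £112.14 = 60,677.72; break-even revenue = 60,677.72 × £255.84 = £15,523,788.98.
Actual sales revenue = 140,020 × £255.84 = £35,822,716.80.
Margin of safety = (£35,822,716.80 − £15,523,788.98) ÷ £35,822,716.80 = 56.7%.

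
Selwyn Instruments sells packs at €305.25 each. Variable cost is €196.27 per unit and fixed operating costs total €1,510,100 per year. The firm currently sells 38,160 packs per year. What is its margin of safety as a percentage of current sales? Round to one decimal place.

Contribution margin per unit = €305.25 − €196.27 = €108.98. Break-even units = €1,510,100 ÷ €108.98 = 13,856.67; break-even revenue = 13,856.67 × €305.25 = €4,229,748.81.
Current sales = 38,160 × €305.25 = €11,648,340.00.
Margin of safety = (€11,648,340.00 − €4,229,748.81) ÷ €11,648,340.00 = 63.7%.

63.7%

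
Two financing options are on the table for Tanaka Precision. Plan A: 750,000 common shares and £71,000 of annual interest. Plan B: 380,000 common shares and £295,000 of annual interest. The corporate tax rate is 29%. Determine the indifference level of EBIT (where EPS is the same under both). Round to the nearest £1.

Set EPS_A = EPS_B: (EBIT − £71,000)(1 − 0.29) ÷ 750,000 = (EBIT − £295,000)(1 − 0.29) ÷ 380,000.
Cancelling (1 − t) and cross-multiplying: 380,000·(EBIT − 71,000) = 750,000·(EBIT − 295,000).
Solving, EBIT = (295,000·750,000 − 71,000·380,000) / (750,000 − 380,000) = 194,270,000,000 / 370,000 = 525,054.05.

£525,054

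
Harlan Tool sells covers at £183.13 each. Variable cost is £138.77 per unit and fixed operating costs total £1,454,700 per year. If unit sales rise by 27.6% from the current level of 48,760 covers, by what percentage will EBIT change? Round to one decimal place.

+84.3%

Total contribution margin = 48,760 × £44.36 = £2,162,993.60.
Operating income = contribution − fixed costs = £2,162,993.60 − £1,454,700 = £708,293.60.
So DOL = total CM / EBIT = £2,162,993.60 / £708,293.60 = 3.0538.
Operating income changes by 3.0538 × +27.6% = +84.3%.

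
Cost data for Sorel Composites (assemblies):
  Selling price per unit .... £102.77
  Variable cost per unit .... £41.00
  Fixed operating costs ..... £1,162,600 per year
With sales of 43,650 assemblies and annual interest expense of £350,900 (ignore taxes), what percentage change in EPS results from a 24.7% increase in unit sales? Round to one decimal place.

+56.3%

Contribution at this volume is 43,650 × £61.77 = £2,696,260.50.
Operating income = contribution − fixed costs = £2,696,260.50 − £1,162,600 = £1,533,660.50.
Interest = £350,900.00, so EBIT − I = £1,182,760.50.
Degree of combined leverage = contribution ÷ (EBIT − I) = £2,696,260.50 ÷ £1,182,760.50 = 2.2796.
EPS therefore changes by 2.2796 × (+24.7%) = +56.3%.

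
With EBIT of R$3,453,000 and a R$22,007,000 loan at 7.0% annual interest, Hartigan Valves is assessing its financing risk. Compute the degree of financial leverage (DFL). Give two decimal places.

1.81

Annual interest charges come to R$1,540,490.00.
Degree of financial leverage = EBIT / (EBIT − interest) = R$3,453,000 / R$1,912,510.00 = 1.8055.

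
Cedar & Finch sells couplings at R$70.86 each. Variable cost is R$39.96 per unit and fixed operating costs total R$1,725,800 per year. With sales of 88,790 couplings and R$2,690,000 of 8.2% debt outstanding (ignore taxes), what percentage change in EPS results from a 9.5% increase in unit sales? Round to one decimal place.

Contribution at this volume is 88,790 × R$30.90 = R$2,743,611.00.
Operating income = contribution − fixed costs = R$2,743,611.00 − R$1,725,800 = R$1,017,811.00.
After interest of R$220,580.00, pre-tax earnings = R$797,231.00.
Degree of combined leverage = contribution ÷ (EBIT − I) = R$2,743,611.00 ÷ R$797,231.00 = 3.4414.
%ΔEPS = DCL × %ΔSales = 3.4414 × +9.5% = +32.7%.

+32.7%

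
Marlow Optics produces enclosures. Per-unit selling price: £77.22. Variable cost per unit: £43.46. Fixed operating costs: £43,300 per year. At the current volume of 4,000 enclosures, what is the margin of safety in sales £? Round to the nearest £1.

£209,839

Each unit contributes £77.22 − £43.46 = £33.76. Break-even units = £43,300 ÷ £33.76 = 1,282.58; break-even revenue = 1,282.58 × £77.22 = £99,041.05.
Actual sales revenue = 4,000 × £77.22 = £308,880.00.
Margin of safety = £308,880.00 − £99,041.05 = £209,839.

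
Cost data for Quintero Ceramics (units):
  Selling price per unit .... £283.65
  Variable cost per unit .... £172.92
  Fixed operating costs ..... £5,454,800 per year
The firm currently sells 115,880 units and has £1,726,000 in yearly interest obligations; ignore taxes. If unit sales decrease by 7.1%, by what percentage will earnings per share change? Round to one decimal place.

Contribution at this volume is 115,880 × £110.73 = £12,831,392.40.
EBIT = £12,831,392.40 − £5,454,800 = £7,376,592.40.
After interest of £1,726,000.00, pre-tax earnings = £5,650,592.40.
DCL = total CM / (EBIT − I) = £12,831,392.40 / £5,650,592.40 = 2.2708.
%ΔEPS = DCL × %ΔSales = 2.2708 × -7.1% = -16.1%.

-16.1%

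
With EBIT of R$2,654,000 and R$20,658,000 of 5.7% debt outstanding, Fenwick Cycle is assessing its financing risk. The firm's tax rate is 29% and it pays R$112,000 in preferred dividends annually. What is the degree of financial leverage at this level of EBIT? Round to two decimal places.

2.01

Interest = R$1,177,506.00.
Pre-tax preferred-dividend burden = R$112,000 ÷ (1 − 0.29) = R$157,746.48.
DFL = EBIT ÷ [EBIT − I − D_p/(1−t)] = R$2,654,000 ÷ [R$2,654,000 − R$1,177,506.00 − R$157,746.48] = R$2,654,000 ÷ R$1,318,747.52 = 2.0125.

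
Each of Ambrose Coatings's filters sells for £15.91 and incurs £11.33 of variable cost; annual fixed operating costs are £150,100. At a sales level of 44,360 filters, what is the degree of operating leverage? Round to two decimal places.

3.83

Contribution at this volume is 44,360 × £4.58 = £203,168.80.
EBIT = £203,168.80 − £150,100 = £53,068.80.
DOL = contribution ÷ EBIT = £203,168.80 ÷ £53,068.80 = 3.8284.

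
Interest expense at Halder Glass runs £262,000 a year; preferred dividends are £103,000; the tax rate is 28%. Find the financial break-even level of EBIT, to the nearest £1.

£405,056

Grossing the preferred dividend up to pre-tax terms: £103,000 / (1 − 0.28) = £143,055.56.
Financial break-even EBIT = interest + D_p ÷ (1 − t) = £262,000 + £143,055.56 = £405,055.56.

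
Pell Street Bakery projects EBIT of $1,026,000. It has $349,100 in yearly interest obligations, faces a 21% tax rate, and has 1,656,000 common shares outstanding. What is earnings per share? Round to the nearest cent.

Interest = $349,100.00, so EBT = $1,026,000 − $349,100.00 = $676,900.00.
Net income = $676,900.00 × (1 − 0.21) = $534,751.00.
EPS = $534,751.00 ÷ 1,656,000 = $0.32.

$0.32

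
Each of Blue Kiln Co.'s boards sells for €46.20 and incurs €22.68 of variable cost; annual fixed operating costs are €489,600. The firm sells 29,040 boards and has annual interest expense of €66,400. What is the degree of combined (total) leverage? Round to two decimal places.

5.38

At 29,040 units, contribution = 29,040 × €23.52 = €683,020.80.
EBIT = €683,020.80 − €489,600 = €193,420.80. Interest = €66,400.00.
DOL = €683,020.80 ÷ €193,420.80 = 3.5313; DFL = €193,420.80 ÷ €127,020.80 = 1.5227.
Combined leverage = 3.5313 × 1.5227 = 5.3771.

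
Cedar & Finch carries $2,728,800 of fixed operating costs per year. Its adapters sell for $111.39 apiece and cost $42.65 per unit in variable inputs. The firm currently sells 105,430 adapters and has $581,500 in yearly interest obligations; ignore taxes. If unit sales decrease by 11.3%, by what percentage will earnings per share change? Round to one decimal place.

-20.8%

At 105,430 units, contribution = 105,430 × $68.74 = $7,247,258.20.
Subtracting fixed costs: EBIT = $7,247,258.20 − $2,728,800 = $4,518,458.20.
After interest of $581,500.00, pre-tax earnings = $3,936,958.20.
DCL = total CM / (EBIT − I) = $7,247,258.20 / $3,936,958.20 = 1.8408.
EPS therefore changes by 1.8408 × (-11.3%) = -20.8%.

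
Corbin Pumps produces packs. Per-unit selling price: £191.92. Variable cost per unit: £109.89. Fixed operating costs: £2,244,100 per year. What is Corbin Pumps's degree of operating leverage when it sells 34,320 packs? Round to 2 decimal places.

At 34,320 units, contribution = 34,320 × £82.03 = £2,815,269.60.
Operating income = contribution − fixed costs = £2,815,269.60 − £2,244,100 = £571,169.60.
So DOL = total CM / EBIT = £2,815,269.60 / £571,169.60 = 4.9290.

4.93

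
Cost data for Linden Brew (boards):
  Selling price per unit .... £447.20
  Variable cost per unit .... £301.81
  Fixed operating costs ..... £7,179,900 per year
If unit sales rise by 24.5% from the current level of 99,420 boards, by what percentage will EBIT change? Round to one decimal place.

At 99,420 units, contribution = 99,420 × £145.39 = £14,454,673.80.
EBIT = £14,454,673.80 − £7,179,900 = £7,274,773.80.
DOL = contribution ÷ EBIT = £14,454,673.80 ÷ £7,274,773.80 = 1.9870.
%ΔEBIT = DOL × %ΔSales = 1.9870 × +24.5% = +48.7%.

+48.7%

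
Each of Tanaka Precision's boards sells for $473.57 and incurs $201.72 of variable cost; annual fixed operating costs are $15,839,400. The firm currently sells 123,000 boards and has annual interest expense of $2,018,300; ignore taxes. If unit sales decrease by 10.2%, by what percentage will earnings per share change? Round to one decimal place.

Contribution at this volume is 123,000 × $271.85 = $33,437,550.00.
Operating income = contribution − fixed costs = $33,437,550.00 − $15,839,400 = $17,598,150.00.
After interest of $2,018,300.00, pre-tax earnings = $15,579,850.00.
DCL = total CM / (EBIT − I) = $33,437,550.00 / $15,579,850.00 = 2.1462.
EPS therefore changes by 2.1462 × (-10.2%) = -21.9%.

-21.9%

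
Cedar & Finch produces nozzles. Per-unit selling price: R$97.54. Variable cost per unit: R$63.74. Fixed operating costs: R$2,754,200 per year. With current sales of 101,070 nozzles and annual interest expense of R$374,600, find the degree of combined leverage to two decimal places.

11.89

Contribution at this volume is 101,070 × R$33.80 = R$3,416,166.00.
Subtracting fixed costs: EBIT = R$3,416,166.00 − R$2,754,200 = R$661,966.00. Interest = R$374,600.00.
DOL = R$3,416,166.00 ÷ R$661,966.00 = 5.1606; DFL = R$661,966.00 ÷ R$287,366.00 = 2.3036.
Combined leverage = 5.1606 × 2.3036 = 11.8880.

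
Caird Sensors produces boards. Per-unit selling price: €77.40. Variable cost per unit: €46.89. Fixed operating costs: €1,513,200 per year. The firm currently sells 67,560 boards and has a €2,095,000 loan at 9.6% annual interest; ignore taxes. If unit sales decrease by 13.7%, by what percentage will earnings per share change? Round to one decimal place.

-81.4%

At 67,560 units, contribution = 67,560 × €30.51 = €2,061,255.60.
EBIT = €2,061,255.60 − €1,513,200 = €548,055.60.
Interest = €201,120.00, so EBIT − I = €346,935.60.
DCL = total CM / (EBIT − I) = €2,061,255.60 / €346,935.60 = 5.9413.
%ΔEPS = DCL × %ΔSales = 5.9413 × -13.7% = -81.4%.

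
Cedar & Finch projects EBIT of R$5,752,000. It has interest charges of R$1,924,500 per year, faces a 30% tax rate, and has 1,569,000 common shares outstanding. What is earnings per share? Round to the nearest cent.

Pre-tax income = R$5,752,000 − R$1,924,500.00 = R$3,827,500.00.
After tax at 30%: net income = R$3,827,500.00 × 0.70 = R$2,679,250.00.
EPS = R$2,679,250.00 ÷ 1,569,000 = R$1.71.

R$1.71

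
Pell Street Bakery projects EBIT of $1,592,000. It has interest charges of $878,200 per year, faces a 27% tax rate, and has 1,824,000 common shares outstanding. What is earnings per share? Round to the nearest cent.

Pre-tax income = $1,592,000 − $878,200.00 = $713,800.00.
Net income = $713,800.00 × (1 − 0.27) = $521,074.00.
Per share: $521,074.00 / 1,824,000 shares = $0.29.

$0.29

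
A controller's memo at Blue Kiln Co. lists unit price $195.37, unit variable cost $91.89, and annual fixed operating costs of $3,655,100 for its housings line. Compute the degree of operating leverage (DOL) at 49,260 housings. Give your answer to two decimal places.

3.53

At 49,260 units, contribution = 49,260 × $103.48 = $5,097,424.80.
Operating income = contribution − fixed costs = $5,097,424.80 − $3,655,100 = $1,442,324.80.
So DOL = total CM / EBIT = $5,097,424.80 / $1,442,324.80 = 3.5342.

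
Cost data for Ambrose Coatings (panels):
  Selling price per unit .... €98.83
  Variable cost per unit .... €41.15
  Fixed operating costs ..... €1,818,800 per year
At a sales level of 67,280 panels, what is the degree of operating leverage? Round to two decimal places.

Contribution at this volume is 67,280 × €57.68 = €3,880,710.40.
EBIT = €3,880,710.40 − €1,818,800 = €2,061,910.40.
Degree of operating leverage = €3,880,710.40 / €2,061,910.40 = 1.8821.

1.88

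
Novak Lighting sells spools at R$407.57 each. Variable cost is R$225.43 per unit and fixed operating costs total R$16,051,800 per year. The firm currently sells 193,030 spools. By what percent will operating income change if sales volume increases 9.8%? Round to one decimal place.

+18.0%

At 193,030 units, contribution = 193,030 × R$182.14 = R$35,158,484.20.
EBIT = R$35,158,484.20 − R$16,051,800 = R$19,106,684.20.
So DOL = total CM / EBIT = R$35,158,484.20 / R$19,106,684.20 = 1.8401.
So EBIT moves 1.8401 × (+9.8%) = +18.0%.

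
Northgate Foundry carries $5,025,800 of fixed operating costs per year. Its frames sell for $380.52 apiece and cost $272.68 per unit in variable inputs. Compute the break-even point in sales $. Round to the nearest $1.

Contribution margin per unit = $380.52 − $272.68 = $107.84, a CM ratio of $107.84 ÷ $380.52 = 0.2834.
Break-even revenue = fixed costs × price ÷ CM = $5,025,800 × $380.52 ÷ $107.84 = $17,733,841.

$17,733,841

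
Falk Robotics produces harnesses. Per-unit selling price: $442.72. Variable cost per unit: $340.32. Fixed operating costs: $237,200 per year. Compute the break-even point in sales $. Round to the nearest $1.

$1,025,519

Contribution margin per unit = $442.72 − $340.32 = $102.40, a CM ratio of $102.40 ÷ $442.72 = 0.2313.
Break-even sales = FC ÷ CM ratio = $237,200 × $442.72 / $102.40 = $1,025,519.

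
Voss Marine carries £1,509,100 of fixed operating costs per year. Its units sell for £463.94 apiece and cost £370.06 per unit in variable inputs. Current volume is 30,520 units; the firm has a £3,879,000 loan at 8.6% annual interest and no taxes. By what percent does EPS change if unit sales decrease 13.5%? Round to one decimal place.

-37.8%

At 30,520 units, contribution = 30,520 × £93.88 = £2,865,217.60.
Subtracting fixed costs: EBIT = £2,865,217.60 − £1,509,100 = £1,356,117.60.
Interest = £333,594.00, so EBIT − I = £1,022,523.60.
DCL = total CM / (EBIT − I) = £2,865,217.60 / £1,022,523.60 = 2.8021.
%ΔEPS = DCL × %ΔSales = 2.8021 × -13.5% = -37.8%.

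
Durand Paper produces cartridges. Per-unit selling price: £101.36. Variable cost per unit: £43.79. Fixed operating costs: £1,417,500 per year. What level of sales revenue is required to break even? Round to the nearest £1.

£2,495,706

Contribution margin per unit = £101.36 − £43.79 = £57.57, a CM ratio of £57.57 ÷ £101.36 = 0.5680.
Break-even sales = FC ÷ CM ratio = £1,417,500 × £101.36 / £57.57 = £2,495,706.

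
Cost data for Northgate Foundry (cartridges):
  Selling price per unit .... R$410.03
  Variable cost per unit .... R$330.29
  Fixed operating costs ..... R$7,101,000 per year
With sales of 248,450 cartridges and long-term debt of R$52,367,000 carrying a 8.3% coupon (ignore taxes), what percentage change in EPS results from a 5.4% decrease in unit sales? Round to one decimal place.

Contribution at this volume is 248,450 × R$79.74 = R$19,811,403.00.
Subtracting fixed costs: EBIT = R$19,811,403.00 − R$7,101,000 = R$12,710,403.00.
After interest of R$4,346,461.00, pre-tax earnings = R$8,363,942.00.
Degree of combined leverage = contribution ÷ (EBIT − I) = R$19,811,403.00 ÷ R$8,363,942.00 = 2.3687.
%ΔEPS = DCL × %ΔSales = 2.3687 × -5.4% = -12.8%.

-12.8%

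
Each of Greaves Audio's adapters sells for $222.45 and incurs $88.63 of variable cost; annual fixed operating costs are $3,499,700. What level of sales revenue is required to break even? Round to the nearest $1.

CM per unit = $222.45 − $88.63 = $133.82; CM ratio = $133.82 / $222.45 = 0.6016.
Break-even sales = FC ÷ CM ratio = $3,499,700 × $222.45 / $133.82 = $5,817,578.

$5,817,578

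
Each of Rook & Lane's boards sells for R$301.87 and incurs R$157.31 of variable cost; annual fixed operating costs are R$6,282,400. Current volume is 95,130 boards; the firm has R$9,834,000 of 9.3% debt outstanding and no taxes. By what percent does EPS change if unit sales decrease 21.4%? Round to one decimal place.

-44.9%

Contribution at this volume is 95,130 × R$144.56 = R$13,751,992.80.
Subtracting fixed costs: EBIT = R$13,751,992.80 − R$6,282,400 = R$7,469,592.80.
Interest = R$914,562.00, so EBIT − I = R$6,555,030.80.
Degree of combined leverage = contribution ÷ (EBIT − I) = R$13,751,992.80 ÷ R$6,555,030.80 = 2.0979.
%ΔEPS = DCL × %ΔSales = 2.0979 × -21.4% = -44.9%.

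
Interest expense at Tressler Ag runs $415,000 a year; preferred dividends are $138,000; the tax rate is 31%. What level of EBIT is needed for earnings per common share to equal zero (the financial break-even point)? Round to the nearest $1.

Grossing the preferred dividend up to pre-tax terms: $138,000 / (1 − 0.31) = $200,000.00.
Financial break-even EBIT = interest + D_p ÷ (1 − t) = $415,000 + $200,000.00 = $615,000.00.

$615,000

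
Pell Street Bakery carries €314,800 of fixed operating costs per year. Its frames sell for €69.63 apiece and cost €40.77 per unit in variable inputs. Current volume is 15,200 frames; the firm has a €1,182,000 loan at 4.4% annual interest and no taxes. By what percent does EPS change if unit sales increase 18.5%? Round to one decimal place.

+112.9%

Contribution at this volume is 15,200 × €28.86 = €438,672.00.
Subtracting fixed costs: EBIT = €438,672.00 − €314,800 = €123,872.00.
Interest = €52,008.00, so EBIT − I = €71,864.00.
DCL = total CM / (EBIT − I) = €438,672.00 / €71,864.00 = 6.1042.
EPS therefore changes by 6.1042 × (+18.5%) = +112.9%.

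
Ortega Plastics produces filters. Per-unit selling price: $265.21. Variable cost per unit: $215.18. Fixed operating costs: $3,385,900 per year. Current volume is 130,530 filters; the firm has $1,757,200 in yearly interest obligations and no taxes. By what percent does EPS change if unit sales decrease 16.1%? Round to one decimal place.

Contribution at this volume is 130,530 × $50.03 = $6,530,415.90.
Subtracting fixed costs: EBIT = $6,530,415.90 − $3,385,900 = $3,144,515.90.
Interest = $1,757,200.00, so EBIT − I = $1,387,315.90.
Degree of combined leverage = contribution ÷ (EBIT − I) = $6,530,415.90 ÷ $1,387,315.90 = 4.7072.
%ΔEPS = DCL × %ΔSales = 4.7072 × -16.1% = -75.8%.

-75.8%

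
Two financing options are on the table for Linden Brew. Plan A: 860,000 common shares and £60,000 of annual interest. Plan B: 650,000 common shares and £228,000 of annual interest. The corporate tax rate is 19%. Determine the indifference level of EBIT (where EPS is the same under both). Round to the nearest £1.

£748,000

Set EPS_A = EPS_B: (EBIT − £60,000)(1 − 0.19) ÷ 860,000 = (EBIT − £228,000)(1 − 0.19) ÷ 650,000.
The (1 − t) factor cancels: (EBIT − 60,000) × 650,000 = (EBIT − 228,000) × 860,000.
EBIT × (860,000 − 650,000) = 228,000 × 860,000 − 60,000 × 650,000 = 157,080,000,000, so EBIT = 157,080,000,000 ÷ 210,000 = 748,000.00.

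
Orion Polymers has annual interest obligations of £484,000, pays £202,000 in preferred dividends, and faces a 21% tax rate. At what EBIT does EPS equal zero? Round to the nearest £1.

Grossing the preferred dividend up to pre-tax terms: £202,000 / (1 − 0.21) = £255,696.20.
Financial break-even EBIT = interest + D_p ÷ (1 − t) = £484,000 + £255,696.20 = £739,696.20.

£739,696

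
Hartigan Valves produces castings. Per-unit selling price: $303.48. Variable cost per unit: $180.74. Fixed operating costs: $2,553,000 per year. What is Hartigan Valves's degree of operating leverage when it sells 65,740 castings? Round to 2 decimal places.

1.46

At 65,740 units, contribution = 65,740 × $122.74 = $8,068,927.60.
EBIT = $8,068,927.60 − $2,553,000 = $5,515,927.60.
Degree of operating leverage = $8,068,927.60 / $5,515,927.60 = 1.4628.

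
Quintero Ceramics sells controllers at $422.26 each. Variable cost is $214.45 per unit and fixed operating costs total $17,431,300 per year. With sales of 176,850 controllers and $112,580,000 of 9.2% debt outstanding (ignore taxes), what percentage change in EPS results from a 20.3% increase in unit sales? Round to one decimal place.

+83.2%

Total contribution margin = 176,850 × $207.81 = $36,751,198.50.
Operating income = contribution − fixed costs = $36,751,198.50 − $17,431,300 = $19,319,898.50.
Interest = $10,357,360.00, so EBIT − I = $8,962,538.50.
DCL = total CM / (EBIT − I) = $36,751,198.50 / $8,962,538.50 = 4.1005.
%ΔEPS = DCL × %ΔSales = 4.1005 × +20.3% = +83.2%.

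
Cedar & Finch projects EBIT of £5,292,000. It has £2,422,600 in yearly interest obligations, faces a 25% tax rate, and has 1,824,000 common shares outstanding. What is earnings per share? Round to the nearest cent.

Interest = £2,422,600.00, so EBT = £5,292,000 − £2,422,600.00 = £2,869,400.00.
After tax at 25%: net income = £2,869,400.00 × 0.75 = £2,152,050.00.
Per share: £2,152,050.00 / 1,824,000 shares = £1.18.

£1.18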